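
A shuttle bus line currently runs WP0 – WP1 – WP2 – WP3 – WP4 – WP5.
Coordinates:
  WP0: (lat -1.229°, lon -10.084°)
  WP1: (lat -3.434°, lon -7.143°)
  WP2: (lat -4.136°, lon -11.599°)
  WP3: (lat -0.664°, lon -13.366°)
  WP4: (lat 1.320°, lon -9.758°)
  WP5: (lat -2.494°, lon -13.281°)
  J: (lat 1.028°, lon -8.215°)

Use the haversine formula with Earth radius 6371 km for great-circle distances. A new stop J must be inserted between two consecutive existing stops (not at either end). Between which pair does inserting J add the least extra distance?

between WP4 and WP5

Added distance for inserting J between each consecutive pair:
WP0–WP1: 427.6 km
WP1–WP2: 696.1 km
WP2–WP3: 856.1 km
WP3–WP4: 319.6 km
WP4–WP5: 283.3 km
Smallest added distance is 283.3 km, inserting between WP4 and WP5.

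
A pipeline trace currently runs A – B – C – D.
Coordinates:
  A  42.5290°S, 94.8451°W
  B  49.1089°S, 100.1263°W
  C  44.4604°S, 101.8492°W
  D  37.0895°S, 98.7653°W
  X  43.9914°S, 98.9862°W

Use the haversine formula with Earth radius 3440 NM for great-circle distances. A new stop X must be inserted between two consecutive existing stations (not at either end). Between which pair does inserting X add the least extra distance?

between A and B

Added distance for inserting X between each consecutive pair:
A–B: 59.6 NM
B–C: 149.3 NM
C–D: 76.7 NM
Smallest added distance is 59.6 NM, inserting between A and B.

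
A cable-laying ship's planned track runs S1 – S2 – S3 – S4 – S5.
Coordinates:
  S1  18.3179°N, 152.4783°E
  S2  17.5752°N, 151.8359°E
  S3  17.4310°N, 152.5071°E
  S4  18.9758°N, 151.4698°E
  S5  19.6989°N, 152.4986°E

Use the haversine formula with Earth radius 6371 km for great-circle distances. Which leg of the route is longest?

Leg distances:
S1→S2: 106.9 km
S2→S3: 73.0 km
S3→S4: 203.7 km
S4→S5: 134.6 km
The longest leg is S3–S4 at 203.7 km.

S3–S4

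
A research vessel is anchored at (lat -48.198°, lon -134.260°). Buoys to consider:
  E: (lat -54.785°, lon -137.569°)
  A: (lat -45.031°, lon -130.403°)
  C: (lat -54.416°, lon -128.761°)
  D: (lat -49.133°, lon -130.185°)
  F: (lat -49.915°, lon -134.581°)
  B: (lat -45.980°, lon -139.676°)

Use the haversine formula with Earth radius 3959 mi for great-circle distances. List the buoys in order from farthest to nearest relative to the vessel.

Computing each great-circle distance from (lat -48.198°, lon -134.260°):
C (lat -54.416°, lon -128.761°): 490.6 mi
E (lat -54.785°, lon -137.569°): 476.8 mi
B (lat -45.980°, lon -139.676°): 297.2 mi
A (lat -45.031°, lon -130.403°): 285.2 mi
D (lat -49.133°, lon -130.185°): 196.8 mi
F (lat -49.915°, lon -134.581°): 119.5 mi

C, E, B, A, D, F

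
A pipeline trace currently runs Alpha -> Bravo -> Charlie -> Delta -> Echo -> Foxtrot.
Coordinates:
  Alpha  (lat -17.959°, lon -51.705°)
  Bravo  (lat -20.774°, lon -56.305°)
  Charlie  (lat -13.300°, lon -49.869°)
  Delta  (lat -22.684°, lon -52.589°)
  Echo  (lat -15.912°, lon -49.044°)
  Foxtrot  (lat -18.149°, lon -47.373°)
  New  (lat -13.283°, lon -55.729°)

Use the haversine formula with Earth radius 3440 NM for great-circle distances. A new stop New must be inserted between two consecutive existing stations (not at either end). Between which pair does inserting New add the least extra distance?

Added distance for inserting New between each consecutive pair:
Alpha–Bravo: 505.0 NM
Bravo–Charlie: 212.3 NM
Charlie–Delta: 350.2 NM
Delta–Echo: 557.9 NM
Echo–Foxtrot: 818.4 NM
Smallest added distance is 212.3 NM, inserting between Bravo and Charlie.

between Bravo and Charlie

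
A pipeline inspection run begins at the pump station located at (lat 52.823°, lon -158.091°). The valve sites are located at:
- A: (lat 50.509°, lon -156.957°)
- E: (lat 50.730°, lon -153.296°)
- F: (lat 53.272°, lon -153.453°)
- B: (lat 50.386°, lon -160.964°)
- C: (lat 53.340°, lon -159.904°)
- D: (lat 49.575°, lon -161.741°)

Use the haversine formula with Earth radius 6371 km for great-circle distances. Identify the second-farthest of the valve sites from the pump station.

Distances from the pump station ((lat 52.823°, lon -158.091°)):
D: 441.6 km
E: 403.6 km
B: 335.8 km
F: 314.0 km
A: 268.9 km
C: 134.0 km
The second-farthest is E at 403.6 km.

E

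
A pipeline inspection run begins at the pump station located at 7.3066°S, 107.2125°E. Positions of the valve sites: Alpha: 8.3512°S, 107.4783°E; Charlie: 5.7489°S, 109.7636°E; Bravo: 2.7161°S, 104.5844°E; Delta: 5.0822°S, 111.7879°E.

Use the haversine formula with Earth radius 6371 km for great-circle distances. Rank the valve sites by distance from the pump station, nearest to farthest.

Alpha, Charlie, Delta, Bravo

Distance from the pump station at 7.3066°S, 107.2125°E to each:
Alpha 8.3512°S, 107.4783°E: 119.8 km
Charlie 5.7489°S, 109.7636°E: 330.8 km
Delta 5.0822°S, 111.7879°E: 563.0 km
Bravo 2.7161°S, 104.5844°E: 587.6 km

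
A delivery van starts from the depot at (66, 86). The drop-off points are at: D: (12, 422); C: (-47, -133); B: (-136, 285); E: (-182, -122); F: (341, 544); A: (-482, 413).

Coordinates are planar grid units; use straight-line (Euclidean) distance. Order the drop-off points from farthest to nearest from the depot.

A, F, D, E, B, C

Distances from the depot:
A (-482, 413): 638.1
F (341, 544): 534.2
D (12, 422): 340.3
E (-182, -122): 323.7
B (-136, 285): 283.6
C (-47, -133): 246.4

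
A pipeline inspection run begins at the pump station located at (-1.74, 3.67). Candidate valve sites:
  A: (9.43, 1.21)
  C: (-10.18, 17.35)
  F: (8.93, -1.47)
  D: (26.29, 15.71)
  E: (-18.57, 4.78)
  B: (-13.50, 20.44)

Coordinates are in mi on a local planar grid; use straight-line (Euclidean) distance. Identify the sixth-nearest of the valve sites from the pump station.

Distances from the pump station ((-1.74, 3.67)):
A: 11.4 mi
F: 11.8 mi
C: 16.1 mi
E: 16.9 mi
B: 20.5 mi
D: 30.5 mi
The sixth-nearest is D at 30.5 mi.

D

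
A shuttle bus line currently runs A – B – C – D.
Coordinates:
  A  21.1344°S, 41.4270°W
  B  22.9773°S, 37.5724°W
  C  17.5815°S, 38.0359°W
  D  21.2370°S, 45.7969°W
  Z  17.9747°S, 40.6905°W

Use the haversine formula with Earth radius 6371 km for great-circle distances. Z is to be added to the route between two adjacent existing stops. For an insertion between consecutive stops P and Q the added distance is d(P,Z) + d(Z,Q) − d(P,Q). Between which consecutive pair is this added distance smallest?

between C and D

Added distance for inserting Z between each consecutive pair:
A–B: 556.8 km
B–C: 326.6 km
C–D: 21.1 km
Smallest added distance is 21.1 km, inserting between C and D.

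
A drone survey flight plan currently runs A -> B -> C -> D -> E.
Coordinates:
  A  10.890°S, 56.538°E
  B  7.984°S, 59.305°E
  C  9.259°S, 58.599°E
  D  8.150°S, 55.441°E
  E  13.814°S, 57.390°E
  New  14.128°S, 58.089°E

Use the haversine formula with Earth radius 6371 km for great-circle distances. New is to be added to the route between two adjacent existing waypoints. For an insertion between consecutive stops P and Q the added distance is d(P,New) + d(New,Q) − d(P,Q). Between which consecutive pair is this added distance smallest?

Added distance for inserting New between each consecutive pair:
A–B: 650.1 km
B–C: 1078.6 km
C–D: 900.6 km
D–E: 143.1 km
Smallest added distance is 143.1 km, inserting between D and E.

between D and E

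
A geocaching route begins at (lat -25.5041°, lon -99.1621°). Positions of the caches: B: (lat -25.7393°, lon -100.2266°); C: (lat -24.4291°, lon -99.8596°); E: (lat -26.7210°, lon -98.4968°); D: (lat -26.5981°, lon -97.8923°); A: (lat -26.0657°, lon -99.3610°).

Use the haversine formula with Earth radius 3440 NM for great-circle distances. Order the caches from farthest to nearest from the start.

Computing each great-circle distance from (lat -25.5041°, lon -99.1621°):
D (lat -26.5981°, lon -97.8923°): 94.9 NM
E (lat -26.7210°, lon -98.4968°): 81.4 NM
C (lat -24.4291°, lon -99.8596°): 74.9 NM
B (lat -25.7393°, lon -100.2266°): 59.3 NM
A (lat -26.0657°, lon -99.3610°): 35.4 NM

D, E, C, B, A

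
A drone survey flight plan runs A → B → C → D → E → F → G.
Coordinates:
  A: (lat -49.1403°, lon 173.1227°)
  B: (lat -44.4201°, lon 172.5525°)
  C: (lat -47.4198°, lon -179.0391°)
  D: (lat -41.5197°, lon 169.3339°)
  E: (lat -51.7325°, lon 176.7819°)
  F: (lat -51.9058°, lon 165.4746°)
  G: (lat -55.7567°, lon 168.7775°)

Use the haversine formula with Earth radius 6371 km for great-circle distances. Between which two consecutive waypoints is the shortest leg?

F–G

Leg distances:
A→B: 526.7 km
B→C: 730.4 km
C→D: 1130.2 km
D→E: 1268.5 km
E→F: 776.7 km
F→G: 479.8 km
The shortest leg is F–G at 479.8 km.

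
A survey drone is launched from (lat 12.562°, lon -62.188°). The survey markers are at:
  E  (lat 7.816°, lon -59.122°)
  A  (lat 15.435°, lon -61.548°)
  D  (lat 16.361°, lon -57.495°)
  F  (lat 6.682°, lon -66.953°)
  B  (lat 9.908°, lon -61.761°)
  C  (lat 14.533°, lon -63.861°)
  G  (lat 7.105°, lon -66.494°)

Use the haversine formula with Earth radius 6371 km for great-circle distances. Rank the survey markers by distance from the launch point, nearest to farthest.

C, B, A, E, D, G, F

Distance from the launch point at (lat 12.562°, lon -62.188°) to each:
C (lat 14.533°, lon -63.861°): 284.1 km
B (lat 9.908°, lon -61.761°): 298.8 km
A (lat 15.435°, lon -61.548°): 326.8 km
E (lat 7.816°, lon -59.122°): 625.3 km
D (lat 16.361°, lon -57.495°): 658.5 km
G (lat 7.105°, lon -66.494°): 768.5 km
F (lat 6.682°, lon -66.953°): 836.7 km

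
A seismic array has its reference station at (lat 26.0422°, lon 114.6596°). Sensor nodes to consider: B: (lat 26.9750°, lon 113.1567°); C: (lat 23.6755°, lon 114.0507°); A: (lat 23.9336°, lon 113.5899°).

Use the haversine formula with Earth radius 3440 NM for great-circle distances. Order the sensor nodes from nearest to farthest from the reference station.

Computing each great-circle distance from (lat 26.0422°, lon 114.6596°):
B (lat 26.9750°, lon 113.1567°): 98.3 NM
A (lat 23.9336°, lon 113.5899°): 139.3 NM
C (lat 23.6755°, lon 114.0507°): 145.9 NM

B, A, C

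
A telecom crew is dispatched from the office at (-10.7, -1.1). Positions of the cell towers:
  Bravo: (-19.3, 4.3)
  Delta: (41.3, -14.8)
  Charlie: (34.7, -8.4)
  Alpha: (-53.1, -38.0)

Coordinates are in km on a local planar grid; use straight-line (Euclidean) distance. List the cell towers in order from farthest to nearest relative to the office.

Computing each straight-line distance from (-10.7, -1.1):
Alpha (-53.1, -38.0): 56.2 km
Delta (41.3, -14.8): 53.8 km
Charlie (34.7, -8.4): 46.0 km
Bravo (-19.3, 4.3): 10.2 km

Alpha, Delta, Charlie, Bravo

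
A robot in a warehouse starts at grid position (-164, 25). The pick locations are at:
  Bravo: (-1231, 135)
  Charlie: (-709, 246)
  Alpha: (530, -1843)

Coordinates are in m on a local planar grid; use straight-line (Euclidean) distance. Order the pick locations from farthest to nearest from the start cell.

Alpha, Bravo, Charlie

Distance from the start cell at (-164, 25) to each:
Alpha (530, -1843): 1992.8 m
Bravo (-1231, 135): 1072.7 m
Charlie (-709, 246): 588.1 m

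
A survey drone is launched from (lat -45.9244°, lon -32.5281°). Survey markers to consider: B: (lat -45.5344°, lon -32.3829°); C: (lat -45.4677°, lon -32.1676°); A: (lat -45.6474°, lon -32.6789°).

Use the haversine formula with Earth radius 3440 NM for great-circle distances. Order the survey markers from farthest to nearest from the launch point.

C, B, A

Computing each great-circle distance from (lat -45.9244°, lon -32.5281°):
C (lat -45.4677°, lon -32.1676°): 31.3 NM
B (lat -45.5344°, lon -32.3829°): 24.2 NM
A (lat -45.6474°, lon -32.6789°): 17.8 NM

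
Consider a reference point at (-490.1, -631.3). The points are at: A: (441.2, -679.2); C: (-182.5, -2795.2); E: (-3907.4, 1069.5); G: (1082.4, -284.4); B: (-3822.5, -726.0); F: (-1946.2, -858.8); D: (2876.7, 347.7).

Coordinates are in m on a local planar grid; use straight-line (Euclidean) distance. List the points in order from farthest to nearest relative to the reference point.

Distances from the reference point:
E (-3907.4, 1069.5): 3817.2 m
D (2876.7, 347.7): 3506.2 m
B (-3822.5, -726.0): 3333.7 m
C (-182.5, -2795.2): 2185.7 m
G (1082.4, -284.4): 1610.3 m
F (-1946.2, -858.8): 1473.8 m
A (441.2, -679.2): 932.5 m

E, D, B, C, G, F, A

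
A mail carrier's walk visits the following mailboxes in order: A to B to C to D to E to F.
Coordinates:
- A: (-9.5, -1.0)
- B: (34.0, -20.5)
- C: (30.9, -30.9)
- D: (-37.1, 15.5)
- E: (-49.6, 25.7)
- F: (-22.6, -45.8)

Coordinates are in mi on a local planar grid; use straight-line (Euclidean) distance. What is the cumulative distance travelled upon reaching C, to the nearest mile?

59 mi

Leg distances:
A→B: 47.7 mi  (cumulative 47.7 mi)
B→C: 10.9 mi  (cumulative 58.5 mi)
Cumulative distance at C ≈ 59 mi.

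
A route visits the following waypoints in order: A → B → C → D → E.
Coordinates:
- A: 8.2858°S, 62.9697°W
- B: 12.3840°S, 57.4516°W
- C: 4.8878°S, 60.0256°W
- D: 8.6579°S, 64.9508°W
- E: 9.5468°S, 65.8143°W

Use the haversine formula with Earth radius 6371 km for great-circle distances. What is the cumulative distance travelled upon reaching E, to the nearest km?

2460 km

Leg distances:
A→B: 756.2 km  (cumulative 756.2 km)
B→C: 880.2 km  (cumulative 1636.4 km)
C→D: 686.6 km  (cumulative 2323.0 km)
D→E: 137.0 km  (cumulative 2459.9 km)
Cumulative distance at E ≈ 2460 km.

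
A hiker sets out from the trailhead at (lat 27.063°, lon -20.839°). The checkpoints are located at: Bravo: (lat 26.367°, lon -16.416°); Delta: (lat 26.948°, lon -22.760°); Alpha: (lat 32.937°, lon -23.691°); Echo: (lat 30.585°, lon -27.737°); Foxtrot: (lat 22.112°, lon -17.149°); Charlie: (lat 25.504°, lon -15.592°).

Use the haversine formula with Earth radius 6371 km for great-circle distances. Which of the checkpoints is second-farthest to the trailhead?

Alpha

Distances from the trailhead ((lat 27.063°, lon -20.839°)):
Echo: 777.5 km
Alpha: 708.5 km
Foxtrot: 664.9 km
Charlie: 551.0 km
Bravo: 446.1 km
Delta: 190.7 km
The second-farthest is Alpha at 708.5 km.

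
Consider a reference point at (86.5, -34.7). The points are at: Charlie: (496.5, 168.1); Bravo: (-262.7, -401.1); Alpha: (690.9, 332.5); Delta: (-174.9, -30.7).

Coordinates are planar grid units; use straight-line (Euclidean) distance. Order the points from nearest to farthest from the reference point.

Delta, Charlie, Bravo, Alpha

Distance from the reference point at (86.5, -34.7) to each:
Delta (-174.9, -30.7): 261.4
Charlie (496.5, 168.1): 457.4
Bravo (-262.7, -401.1): 506.2
Alpha (690.9, 332.5): 707.2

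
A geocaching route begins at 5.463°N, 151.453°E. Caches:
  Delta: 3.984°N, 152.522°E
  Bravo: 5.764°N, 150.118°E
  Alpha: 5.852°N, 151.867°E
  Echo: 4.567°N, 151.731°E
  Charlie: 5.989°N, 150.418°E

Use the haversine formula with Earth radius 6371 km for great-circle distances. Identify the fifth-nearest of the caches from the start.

Delta

Distance to each, sorted:
Alpha: 63.0 km
Echo: 104.3 km
Charlie: 128.6 km
Bravo: 151.5 km
Delta: 202.7 km
The fifth-nearest is Delta at 202.7 km.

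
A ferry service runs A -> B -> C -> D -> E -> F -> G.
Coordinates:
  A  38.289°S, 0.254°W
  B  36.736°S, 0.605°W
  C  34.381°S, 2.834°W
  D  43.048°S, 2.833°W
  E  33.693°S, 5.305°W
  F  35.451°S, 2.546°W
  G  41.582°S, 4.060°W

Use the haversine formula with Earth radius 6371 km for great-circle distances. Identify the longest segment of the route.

Leg distances:
A→B: 175.4 km
B→C: 330.5 km
C→D: 963.7 km
D→E: 1062.2 km
E→F: 319.4 km
F→G: 694.3 km
The longest leg is D–E at 1062.2 km.

D–E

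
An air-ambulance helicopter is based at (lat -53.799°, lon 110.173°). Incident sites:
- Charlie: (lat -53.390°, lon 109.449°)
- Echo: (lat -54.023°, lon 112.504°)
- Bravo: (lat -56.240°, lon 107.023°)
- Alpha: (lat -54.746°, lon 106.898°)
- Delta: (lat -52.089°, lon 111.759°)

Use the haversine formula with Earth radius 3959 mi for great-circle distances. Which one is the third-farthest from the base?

Distance to each, sorted:
Bravo: 209.8 mi
Alpha: 147.4 mi
Delta: 135.4 mi
Echo: 96.1 mi
Charlie: 41.0 mi
The third-farthest is Delta at 135.4 mi.

Delta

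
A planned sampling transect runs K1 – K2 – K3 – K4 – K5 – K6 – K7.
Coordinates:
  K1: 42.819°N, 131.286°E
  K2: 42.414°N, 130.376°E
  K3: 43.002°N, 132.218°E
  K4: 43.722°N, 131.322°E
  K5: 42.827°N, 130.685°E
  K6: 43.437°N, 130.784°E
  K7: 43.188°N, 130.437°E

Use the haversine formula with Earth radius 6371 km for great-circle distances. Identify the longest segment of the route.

K2–K3

Leg distances:
K1→K2: 87.0 km
K2→K3: 164.1 km
K3→K4: 108.0 km
K4→K5: 112.1 km
K5→K6: 68.3 km
K6→K7: 39.4 km
The longest leg is K2–K3 at 164.1 km.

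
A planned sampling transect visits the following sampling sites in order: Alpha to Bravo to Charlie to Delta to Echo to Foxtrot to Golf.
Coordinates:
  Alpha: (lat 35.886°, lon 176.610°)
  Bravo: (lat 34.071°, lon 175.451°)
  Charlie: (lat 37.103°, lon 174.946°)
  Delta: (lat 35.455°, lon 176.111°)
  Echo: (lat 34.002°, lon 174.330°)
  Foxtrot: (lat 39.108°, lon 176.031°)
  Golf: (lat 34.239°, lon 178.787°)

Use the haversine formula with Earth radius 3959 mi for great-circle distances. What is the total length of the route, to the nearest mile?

1361 mi

Leg distances:
Alpha→Bravo: 141.5 mi  (cumulative 141.5 mi)
Bravo→Charlie: 211.4 mi  (cumulative 353.0 mi)
Charlie→Delta: 131.1 mi  (cumulative 484.0 mi)
Delta→Echo: 142.5 mi  (cumulative 626.5 mi)
Echo→Foxtrot: 365.2 mi  (cumulative 991.7 mi)
Foxtrot→Golf: 369.4 mi  (cumulative 1361.2 mi)
Total route length ≈ 1361 mi.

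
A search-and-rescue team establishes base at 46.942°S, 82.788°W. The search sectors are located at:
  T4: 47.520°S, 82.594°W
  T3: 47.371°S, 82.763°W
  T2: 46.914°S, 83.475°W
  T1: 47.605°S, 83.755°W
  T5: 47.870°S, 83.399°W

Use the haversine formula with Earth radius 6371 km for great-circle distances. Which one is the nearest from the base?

T3

Distances from the base (46.942°S, 82.788°W):
T3: 47.7 km
T2: 52.3 km
T4: 65.9 km
T1: 103.7 km
T5: 113.0 km
The nearest is T3 at 47.7 km.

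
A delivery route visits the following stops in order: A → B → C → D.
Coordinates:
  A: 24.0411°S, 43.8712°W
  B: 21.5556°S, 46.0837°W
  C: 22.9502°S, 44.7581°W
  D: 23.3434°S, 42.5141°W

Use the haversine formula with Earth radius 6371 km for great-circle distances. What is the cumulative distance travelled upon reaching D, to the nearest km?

798 km

Leg distances:
A→B: 357.5 km  (cumulative 357.5 km)
B→C: 206.5 km  (cumulative 564.0 km)
C→D: 233.6 km  (cumulative 797.6 km)
Cumulative distance at D ≈ 798 km.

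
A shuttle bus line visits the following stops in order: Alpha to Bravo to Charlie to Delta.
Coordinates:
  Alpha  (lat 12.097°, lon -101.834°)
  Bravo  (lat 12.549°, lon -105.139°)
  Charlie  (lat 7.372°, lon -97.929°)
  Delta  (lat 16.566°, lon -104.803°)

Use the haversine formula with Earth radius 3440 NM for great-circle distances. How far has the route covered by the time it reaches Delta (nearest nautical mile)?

Leg distances:
Alpha→Bravo: 195.7 NM  (cumulative 195.7 NM)
Bravo→Charlie: 527.5 NM  (cumulative 723.2 NM)
Charlie→Delta: 683.6 NM  (cumulative 1406.8 NM)
Cumulative distance at Delta ≈ 1407 NM.

1407 NM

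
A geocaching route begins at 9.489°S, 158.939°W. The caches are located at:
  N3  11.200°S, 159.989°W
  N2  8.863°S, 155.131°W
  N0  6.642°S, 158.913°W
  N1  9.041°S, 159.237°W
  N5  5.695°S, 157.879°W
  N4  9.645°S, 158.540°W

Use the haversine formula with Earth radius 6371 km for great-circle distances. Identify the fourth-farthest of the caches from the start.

Distance to each, sorted:
N5: 437.7 km
N2: 423.8 km
N0: 316.6 km
N3: 222.2 km
N1: 59.6 km
N4: 47.1 km
The fourth-farthest is N3 at 222.2 km.

N3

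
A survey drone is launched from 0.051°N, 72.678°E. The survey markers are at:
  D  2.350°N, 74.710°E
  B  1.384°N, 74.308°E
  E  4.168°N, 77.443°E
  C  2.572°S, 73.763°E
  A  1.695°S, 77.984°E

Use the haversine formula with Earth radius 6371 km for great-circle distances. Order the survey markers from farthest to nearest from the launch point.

Distances from the launch point:
E 4.168°N, 77.443°E: 699.9 km
A 1.695°S, 77.984°E: 621.0 km
D 2.350°N, 74.710°E: 341.1 km
C 2.572°S, 73.763°E: 315.6 km
B 1.384°N, 74.308°E: 234.1 km

E, A, D, C, B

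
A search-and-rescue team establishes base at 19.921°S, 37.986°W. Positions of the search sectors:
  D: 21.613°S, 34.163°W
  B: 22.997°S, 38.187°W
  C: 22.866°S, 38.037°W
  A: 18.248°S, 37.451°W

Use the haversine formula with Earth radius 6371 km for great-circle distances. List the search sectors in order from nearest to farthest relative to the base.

A, C, B, D

Computing each great-circle distance from 19.921°S, 37.986°W:
A 18.248°S, 37.451°W: 194.3 km
C 22.866°S, 38.037°W: 327.5 km
B 22.997°S, 38.187°W: 342.7 km
D 21.613°S, 34.163°W: 439.7 km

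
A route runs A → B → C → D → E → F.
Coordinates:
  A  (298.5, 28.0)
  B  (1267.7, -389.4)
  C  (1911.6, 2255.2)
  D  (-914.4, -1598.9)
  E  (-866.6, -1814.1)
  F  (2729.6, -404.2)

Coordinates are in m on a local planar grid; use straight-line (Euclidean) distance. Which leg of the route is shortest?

D–E

Leg distances:
A→B: 1055.3 m
B→C: 2721.9 m
C→D: 4779.2 m
D→E: 220.4 m
E→F: 3862.7 m
The shortest leg is D–E at 220.4 m.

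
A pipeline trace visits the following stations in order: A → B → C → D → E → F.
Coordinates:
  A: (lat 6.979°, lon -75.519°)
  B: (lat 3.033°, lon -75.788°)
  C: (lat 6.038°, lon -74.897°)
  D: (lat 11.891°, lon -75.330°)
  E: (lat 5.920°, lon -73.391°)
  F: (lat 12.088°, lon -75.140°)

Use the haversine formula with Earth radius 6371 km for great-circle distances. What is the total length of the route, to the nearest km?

2850 km

Leg distances:
A→B: 439.8 km  (cumulative 439.8 km)
B→C: 348.4 km  (cumulative 788.2 km)
C→D: 652.6 km  (cumulative 1440.8 km)
D→E: 697.2 km  (cumulative 2138.0 km)
E→F: 712.2 km  (cumulative 2850.2 km)
Total route length ≈ 2850 km.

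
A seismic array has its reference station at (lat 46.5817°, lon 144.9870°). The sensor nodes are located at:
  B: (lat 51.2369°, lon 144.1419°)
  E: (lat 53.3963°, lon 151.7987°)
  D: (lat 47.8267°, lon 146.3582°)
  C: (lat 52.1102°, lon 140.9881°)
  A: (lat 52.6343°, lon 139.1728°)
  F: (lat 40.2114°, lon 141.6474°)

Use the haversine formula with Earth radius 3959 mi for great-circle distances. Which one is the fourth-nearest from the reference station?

F

Distances from the reference station ((lat 46.5817°, lon 144.9870°)):
D: 107.4 mi
B: 323.9 mi
C: 422.1 mi
F: 470.9 mi
A: 492.3 mi
E: 559.2 mi
The fourth-nearest is F at 470.9 mi.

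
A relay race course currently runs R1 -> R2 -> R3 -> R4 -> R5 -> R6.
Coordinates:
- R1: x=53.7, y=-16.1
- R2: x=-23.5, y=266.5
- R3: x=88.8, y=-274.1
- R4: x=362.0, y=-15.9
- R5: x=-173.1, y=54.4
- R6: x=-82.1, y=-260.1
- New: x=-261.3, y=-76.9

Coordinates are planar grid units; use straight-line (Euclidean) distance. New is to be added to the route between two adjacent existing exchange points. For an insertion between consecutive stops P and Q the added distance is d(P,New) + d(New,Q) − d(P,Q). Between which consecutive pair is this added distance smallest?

Added distance for inserting New between each consecutive pair:
R1–R2: 445.6
R2–R3: 267.4
R3–R4: 652.2
R4–R5: 244.8
R5–R6: 87.0
Smallest added distance is 87.0, inserting between R5 and R6.

between R5 and R6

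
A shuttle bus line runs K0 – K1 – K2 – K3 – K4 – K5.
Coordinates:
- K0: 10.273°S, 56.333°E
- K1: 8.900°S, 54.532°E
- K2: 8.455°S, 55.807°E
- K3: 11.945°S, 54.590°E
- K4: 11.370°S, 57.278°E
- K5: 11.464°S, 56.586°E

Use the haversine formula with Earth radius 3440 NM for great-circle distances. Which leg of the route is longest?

Leg distances:
K0→K1: 134.8 NM
K1→K2: 80.3 NM
K2→K3: 221.5 NM
K3→K4: 161.8 NM
K4→K5: 41.1 NM
The longest leg is K2–K3 at 221.5 NM.

K2–K3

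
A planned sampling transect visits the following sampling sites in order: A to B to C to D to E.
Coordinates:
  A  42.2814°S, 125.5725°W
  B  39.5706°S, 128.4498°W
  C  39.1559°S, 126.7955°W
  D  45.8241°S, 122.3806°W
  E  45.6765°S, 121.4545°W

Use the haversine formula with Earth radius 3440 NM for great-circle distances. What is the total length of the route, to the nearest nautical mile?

774 NM

Leg distances:
A→B: 208.6 NM  (cumulative 208.6 NM)
B→C: 80.7 NM  (cumulative 289.3 NM)
C→D: 445.3 NM  (cumulative 734.7 NM)
D→E: 39.8 NM  (cumulative 774.5 NM)
Total route length ≈ 774 NM.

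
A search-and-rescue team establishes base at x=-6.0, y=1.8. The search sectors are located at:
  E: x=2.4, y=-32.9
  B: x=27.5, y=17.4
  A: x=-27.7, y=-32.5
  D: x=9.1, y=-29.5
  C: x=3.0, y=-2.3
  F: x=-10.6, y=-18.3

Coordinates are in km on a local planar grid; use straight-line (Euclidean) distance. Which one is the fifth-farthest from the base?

Distances from the base (x=-6.0, y=1.8):
A: 40.6 km
B: 37.0 km
E: 35.7 km
D: 34.8 km
F: 20.6 km
C: 9.9 km
The fifth-farthest is F at 20.6 km.

F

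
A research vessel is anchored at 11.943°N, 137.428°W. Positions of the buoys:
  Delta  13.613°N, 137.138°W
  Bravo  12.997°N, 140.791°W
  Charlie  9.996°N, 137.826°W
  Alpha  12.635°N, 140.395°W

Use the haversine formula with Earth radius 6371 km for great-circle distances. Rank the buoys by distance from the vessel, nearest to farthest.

Delta, Charlie, Alpha, Bravo

Distance from the vessel at 11.943°N, 137.428°W to each:
Delta 13.613°N, 137.138°W: 188.3 km
Charlie 9.996°N, 137.826°W: 220.8 km
Alpha 12.635°N, 140.395°W: 331.4 km
Bravo 12.997°N, 140.791°W: 383.5 km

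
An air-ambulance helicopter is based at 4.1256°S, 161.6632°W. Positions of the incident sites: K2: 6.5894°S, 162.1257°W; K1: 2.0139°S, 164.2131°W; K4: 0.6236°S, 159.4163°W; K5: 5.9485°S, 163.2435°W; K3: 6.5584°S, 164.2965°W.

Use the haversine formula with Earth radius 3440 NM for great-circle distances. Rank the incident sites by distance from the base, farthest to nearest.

Computing each great-circle distance from 4.1256°S, 161.6632°W:
K4 0.6236°S, 159.4163°W: 249.7 NM
K3 6.5584°S, 164.2965°W: 214.7 NM
K1 2.0139°S, 164.2131°W: 198.6 NM
K2 6.5894°S, 162.1257°W: 150.5 NM
K5 5.9485°S, 163.2435°W: 144.6 NM

K4, K3, K1, K2, K5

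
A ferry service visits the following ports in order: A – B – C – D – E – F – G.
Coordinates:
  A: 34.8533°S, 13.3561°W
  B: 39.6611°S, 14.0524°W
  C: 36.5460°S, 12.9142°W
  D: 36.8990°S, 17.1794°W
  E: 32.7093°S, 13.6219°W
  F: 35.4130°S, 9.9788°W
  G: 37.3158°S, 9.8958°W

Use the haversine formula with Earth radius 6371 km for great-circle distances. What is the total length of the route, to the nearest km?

2511 km

Leg distances:
A→B: 538.1 km  (cumulative 538.1 km)
B→C: 360.4 km  (cumulative 898.5 km)
C→D: 382.1 km  (cumulative 1280.7 km)
D→E: 567.8 km  (cumulative 1848.5 km)
E→F: 450.5 km  (cumulative 2299.0 km)
F→G: 211.7 km  (cumulative 2510.7 km)
Total route length ≈ 2511 km.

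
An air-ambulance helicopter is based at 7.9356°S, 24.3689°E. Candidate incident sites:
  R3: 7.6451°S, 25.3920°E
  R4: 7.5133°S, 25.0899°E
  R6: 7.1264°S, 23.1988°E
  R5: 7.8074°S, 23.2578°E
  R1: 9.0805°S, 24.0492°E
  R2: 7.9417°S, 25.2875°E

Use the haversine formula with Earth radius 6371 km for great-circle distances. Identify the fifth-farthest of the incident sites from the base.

Distances from the base (7.9356°S, 24.3689°E):
R6: 157.3 km
R1: 132.1 km
R5: 123.2 km
R3: 117.3 km
R2: 101.2 km
R4: 92.3 km
The fifth-farthest is R2 at 101.2 km.

R2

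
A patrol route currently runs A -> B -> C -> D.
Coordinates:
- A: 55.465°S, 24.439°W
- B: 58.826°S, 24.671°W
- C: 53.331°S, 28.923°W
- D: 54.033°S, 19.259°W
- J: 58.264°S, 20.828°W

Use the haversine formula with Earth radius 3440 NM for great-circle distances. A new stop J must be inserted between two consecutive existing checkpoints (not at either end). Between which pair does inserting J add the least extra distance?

Added distance for inserting J between each consecutive pair:
A–B: 128.7 NM
B–C: 168.2 NM
C–D: 315.8 NM
Smallest added distance is 128.7 NM, inserting between A and B.

between A and B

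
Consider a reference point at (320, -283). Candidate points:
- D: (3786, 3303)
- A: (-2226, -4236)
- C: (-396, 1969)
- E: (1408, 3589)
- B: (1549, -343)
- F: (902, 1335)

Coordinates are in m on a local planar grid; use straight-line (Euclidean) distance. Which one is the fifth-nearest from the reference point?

A

Distances from the reference point ((320, -283)):
B: 1230.5 m
F: 1719.5 m
C: 2363.1 m
E: 4022.0 m
A: 4701.9 m
D: 4987.2 m
The fifth-nearest is A at 4701.9 m.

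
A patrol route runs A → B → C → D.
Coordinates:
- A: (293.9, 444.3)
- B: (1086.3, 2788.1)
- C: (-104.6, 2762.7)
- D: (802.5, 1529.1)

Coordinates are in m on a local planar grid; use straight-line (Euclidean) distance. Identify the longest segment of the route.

Leg distances:
A→B: 2474.1 m
B→C: 1191.2 m
C→D: 1531.2 m
The longest leg is A–B at 2474.1 m.

A–B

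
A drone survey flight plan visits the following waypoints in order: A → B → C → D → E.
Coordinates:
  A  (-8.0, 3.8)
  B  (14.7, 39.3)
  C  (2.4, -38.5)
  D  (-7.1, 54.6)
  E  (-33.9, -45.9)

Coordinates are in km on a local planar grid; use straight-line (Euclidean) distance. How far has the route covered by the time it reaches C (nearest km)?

Leg distances:
A→B: 42.1 km  (cumulative 42.1 km)
B→C: 78.8 km  (cumulative 120.9 km)
Cumulative distance at C ≈ 121 km.

121 km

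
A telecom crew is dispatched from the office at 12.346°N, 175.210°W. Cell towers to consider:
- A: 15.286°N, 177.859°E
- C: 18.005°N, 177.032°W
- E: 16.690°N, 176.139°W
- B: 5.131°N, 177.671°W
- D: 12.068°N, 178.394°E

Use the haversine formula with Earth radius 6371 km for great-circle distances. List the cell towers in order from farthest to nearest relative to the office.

B, A, D, C, E

Distances from the office:
B 5.131°N, 177.671°W: 846.6 km
A 15.286°N, 177.859°E: 816.6 km
D 12.068°N, 178.394°E: 695.8 km
C 18.005°N, 177.032°W: 658.9 km
E 16.690°N, 176.139°W: 493.3 km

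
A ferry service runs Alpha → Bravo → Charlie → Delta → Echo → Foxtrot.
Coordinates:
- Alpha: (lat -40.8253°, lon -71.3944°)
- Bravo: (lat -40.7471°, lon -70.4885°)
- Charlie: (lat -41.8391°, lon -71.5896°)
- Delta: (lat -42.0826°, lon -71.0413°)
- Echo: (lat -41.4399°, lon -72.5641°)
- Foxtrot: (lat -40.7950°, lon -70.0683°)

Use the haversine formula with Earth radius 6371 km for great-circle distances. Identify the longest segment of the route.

Echo–Foxtrot

Leg distances:
Alpha→Bravo: 76.8 km
Bravo→Charlie: 152.3 km
Charlie→Delta: 52.8 km
Delta→Echo: 145.1 km
Echo→Foxtrot: 221.0 km
The longest leg is Echo–Foxtrot at 221.0 km.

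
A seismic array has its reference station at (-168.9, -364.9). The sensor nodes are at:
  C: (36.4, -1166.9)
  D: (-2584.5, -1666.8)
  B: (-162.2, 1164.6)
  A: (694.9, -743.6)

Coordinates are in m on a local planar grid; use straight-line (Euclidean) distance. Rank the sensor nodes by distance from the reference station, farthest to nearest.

Distance from the reference station at (-168.9, -364.9) to each:
D (-2584.5, -1666.8): 2744.1 m
B (-162.2, 1164.6): 1529.5 m
A (694.9, -743.6): 943.2 m
C (36.4, -1166.9): 827.9 m

D, B, A, C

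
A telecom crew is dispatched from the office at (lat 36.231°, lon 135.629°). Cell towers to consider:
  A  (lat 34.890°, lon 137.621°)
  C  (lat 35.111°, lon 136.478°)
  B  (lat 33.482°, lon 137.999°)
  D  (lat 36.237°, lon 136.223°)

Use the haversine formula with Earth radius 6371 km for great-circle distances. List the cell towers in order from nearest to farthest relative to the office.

D, C, A, B

Distances from the office:
D (lat 36.237°, lon 136.223°): 53.3 km
C (lat 35.111°, lon 136.478°): 146.3 km
A (lat 34.890°, lon 137.621°): 233.9 km
B (lat 33.482°, lon 137.999°): 374.4 km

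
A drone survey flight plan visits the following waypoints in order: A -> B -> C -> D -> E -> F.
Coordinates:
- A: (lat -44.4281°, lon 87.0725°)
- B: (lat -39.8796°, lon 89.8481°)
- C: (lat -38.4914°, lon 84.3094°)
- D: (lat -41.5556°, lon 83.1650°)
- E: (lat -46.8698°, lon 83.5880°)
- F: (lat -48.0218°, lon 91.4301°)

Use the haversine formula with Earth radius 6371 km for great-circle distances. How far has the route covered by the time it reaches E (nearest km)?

2003 km

Leg distances:
A→B: 555.0 km  (cumulative 555.0 km)
B→C: 501.6 km  (cumulative 1056.6 km)
C→D: 354.4 km  (cumulative 1411.0 km)
D→E: 591.9 km  (cumulative 2002.9 km)
Cumulative distance at E ≈ 2003 km.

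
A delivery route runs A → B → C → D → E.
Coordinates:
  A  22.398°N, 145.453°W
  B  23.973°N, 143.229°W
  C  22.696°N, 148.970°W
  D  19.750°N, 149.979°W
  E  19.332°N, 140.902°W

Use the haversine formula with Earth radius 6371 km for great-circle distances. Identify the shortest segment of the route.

A–B

Leg distances:
A→B: 287.0 km
B→C: 603.1 km
C→D: 343.9 km
D→E: 952.2 km
The shortest leg is A–B at 287.0 km.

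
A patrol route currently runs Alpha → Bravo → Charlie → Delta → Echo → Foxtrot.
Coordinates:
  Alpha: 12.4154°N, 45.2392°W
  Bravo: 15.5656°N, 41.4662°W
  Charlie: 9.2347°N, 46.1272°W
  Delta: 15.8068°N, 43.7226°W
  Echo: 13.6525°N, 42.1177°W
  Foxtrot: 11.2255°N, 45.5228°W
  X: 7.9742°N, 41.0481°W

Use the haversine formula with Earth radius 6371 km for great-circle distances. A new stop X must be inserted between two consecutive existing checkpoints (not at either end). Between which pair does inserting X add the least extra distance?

between Bravo and Charlie

Added distance for inserting X between each consecutive pair:
Alpha–Bravo: 982.2 km
Bravo–Charlie: 554.2 km
Charlie–Delta: 718.0 km
Delta–Echo: 1265.1 km
Echo–Foxtrot: 793.7 km
Smallest added distance is 554.2 km, inserting between Bravo and Charlie.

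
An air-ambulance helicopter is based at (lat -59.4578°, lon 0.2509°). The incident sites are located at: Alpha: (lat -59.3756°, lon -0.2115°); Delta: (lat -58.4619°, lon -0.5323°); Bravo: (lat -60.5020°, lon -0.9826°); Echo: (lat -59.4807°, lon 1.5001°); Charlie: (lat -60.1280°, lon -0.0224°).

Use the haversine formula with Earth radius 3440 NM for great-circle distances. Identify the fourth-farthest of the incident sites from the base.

Echo

Distances from the base ((lat -59.4578°, lon 0.2509°)):
Bravo: 72.8 NM
Delta: 64.5 NM
Charlie: 41.1 NM
Echo: 38.1 NM
Alpha: 15.0 NM
The fourth-farthest is Echo at 38.1 NM.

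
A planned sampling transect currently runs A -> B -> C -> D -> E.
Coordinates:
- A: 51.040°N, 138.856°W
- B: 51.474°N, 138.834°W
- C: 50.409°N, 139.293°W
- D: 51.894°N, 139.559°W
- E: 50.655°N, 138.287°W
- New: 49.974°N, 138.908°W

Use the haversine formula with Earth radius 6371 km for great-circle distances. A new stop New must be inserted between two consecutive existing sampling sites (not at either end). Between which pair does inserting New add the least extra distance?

Added distance for inserting New between each consecutive pair:
A–B: 237.2 km
B–C: 99.8 km
C–D: 107.7 km
D–E: 142.2 km
Smallest added distance is 99.8 km, inserting between B and C.

between B and C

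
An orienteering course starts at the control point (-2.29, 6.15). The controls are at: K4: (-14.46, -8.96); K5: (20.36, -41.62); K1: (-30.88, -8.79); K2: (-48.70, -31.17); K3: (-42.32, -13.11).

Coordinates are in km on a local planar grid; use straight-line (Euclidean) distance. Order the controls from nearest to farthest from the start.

K4, K1, K3, K5, K2

Distance from the start at (-2.29, 6.15) to each:
K4 (-14.46, -8.96): 19.4 km
K1 (-30.88, -8.79): 32.3 km
K3 (-42.32, -13.11): 44.4 km
K5 (20.36, -41.62): 52.9 km
K2 (-48.70, -31.17): 59.6 km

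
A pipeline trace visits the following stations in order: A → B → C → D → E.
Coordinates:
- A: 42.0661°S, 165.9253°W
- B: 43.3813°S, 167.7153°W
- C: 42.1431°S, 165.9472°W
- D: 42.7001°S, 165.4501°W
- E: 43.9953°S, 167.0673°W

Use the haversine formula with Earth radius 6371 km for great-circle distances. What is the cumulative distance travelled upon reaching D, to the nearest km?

Leg distances:
A→B: 206.8 km  (cumulative 206.8 km)
B→C: 199.5 km  (cumulative 406.3 km)
C→D: 74.2 km  (cumulative 480.4 km)
Cumulative distance at D ≈ 480 km.

480 km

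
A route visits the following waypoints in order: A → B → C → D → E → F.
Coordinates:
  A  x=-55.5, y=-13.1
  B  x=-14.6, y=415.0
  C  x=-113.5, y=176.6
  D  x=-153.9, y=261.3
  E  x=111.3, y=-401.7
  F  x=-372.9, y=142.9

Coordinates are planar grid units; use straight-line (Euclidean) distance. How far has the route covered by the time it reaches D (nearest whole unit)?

782

Leg distances:
A→B: 430.0  (cumulative 430.0)
B→C: 258.1  (cumulative 688.1)
C→D: 93.8  (cumulative 782.0)
Cumulative distance at D ≈ 782.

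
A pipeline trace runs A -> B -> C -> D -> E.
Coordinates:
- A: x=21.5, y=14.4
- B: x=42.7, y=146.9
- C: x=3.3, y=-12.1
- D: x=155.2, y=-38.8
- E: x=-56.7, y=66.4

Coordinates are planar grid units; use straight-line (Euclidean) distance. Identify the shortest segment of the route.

Leg distances:
A→B: 134.2
B→C: 163.8
C→D: 154.2
D→E: 236.6
The shortest leg is A–B at 134.2.

A–B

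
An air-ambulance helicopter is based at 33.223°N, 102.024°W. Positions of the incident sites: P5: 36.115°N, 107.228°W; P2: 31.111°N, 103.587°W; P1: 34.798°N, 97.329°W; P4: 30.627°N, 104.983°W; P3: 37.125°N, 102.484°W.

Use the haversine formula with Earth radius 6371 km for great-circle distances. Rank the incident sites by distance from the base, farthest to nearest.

Distances from the base:
P5 36.115°N, 107.228°W: 574.2 km
P1 34.798°N, 97.329°W: 466.8 km
P3 37.125°N, 102.484°W: 435.9 km
P4 30.627°N, 104.983°W: 401.6 km
P2 31.111°N, 103.587°W: 277.1 km

P5, P1, P3, P4, P2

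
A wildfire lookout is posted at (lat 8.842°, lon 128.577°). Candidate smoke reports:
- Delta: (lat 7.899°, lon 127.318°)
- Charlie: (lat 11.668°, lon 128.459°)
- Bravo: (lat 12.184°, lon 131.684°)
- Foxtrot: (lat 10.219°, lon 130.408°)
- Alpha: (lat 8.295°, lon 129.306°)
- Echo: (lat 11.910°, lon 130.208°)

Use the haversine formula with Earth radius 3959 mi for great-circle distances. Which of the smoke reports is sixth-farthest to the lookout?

Distance to each, sorted:
Bravo: 312.8 mi
Echo: 239.2 mi
Charlie: 195.4 mi
Foxtrot: 156.9 mi
Delta: 107.9 mi
Alpha: 62.5 mi
The sixth-farthest is Alpha at 62.5 mi.

Alpha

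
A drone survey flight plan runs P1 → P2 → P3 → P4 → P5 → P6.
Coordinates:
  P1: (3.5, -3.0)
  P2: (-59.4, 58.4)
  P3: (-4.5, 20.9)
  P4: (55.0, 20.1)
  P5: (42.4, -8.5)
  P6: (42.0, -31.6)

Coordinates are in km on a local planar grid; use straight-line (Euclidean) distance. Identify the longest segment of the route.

P1–P2

Leg distances:
P1→P2: 87.9 km
P2→P3: 66.5 km
P3→P4: 59.5 km
P4→P5: 31.3 km
P5→P6: 23.1 km
The longest leg is P1–P2 at 87.9 km.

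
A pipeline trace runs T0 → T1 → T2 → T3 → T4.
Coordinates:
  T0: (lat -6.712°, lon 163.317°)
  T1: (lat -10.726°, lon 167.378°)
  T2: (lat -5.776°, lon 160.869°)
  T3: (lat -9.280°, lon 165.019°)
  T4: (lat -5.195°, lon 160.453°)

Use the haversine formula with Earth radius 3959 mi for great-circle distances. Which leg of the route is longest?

Leg distances:
T0→T1: 392.2 mi
T1→T2: 561.2 mi
T2→T3: 373.4 mi
T3→T4: 421.4 mi
The longest leg is T1–T2 at 561.2 mi.

T1–T2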